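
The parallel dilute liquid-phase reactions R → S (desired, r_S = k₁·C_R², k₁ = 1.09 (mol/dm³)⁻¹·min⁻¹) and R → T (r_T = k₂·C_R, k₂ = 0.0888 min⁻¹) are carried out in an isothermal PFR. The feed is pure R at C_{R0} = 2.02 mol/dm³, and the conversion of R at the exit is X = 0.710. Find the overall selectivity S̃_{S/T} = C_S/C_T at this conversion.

C_R = C_{R0}(1−X) = 0.5858 mol/dm³.
Along a PFR/batch, dC_T/dC_R = −r_T/(r_S+r_T) = −k₂/(k₂+k₁·C_R).
Integrating from C_{R0} to C_R: C_T = (0.0888/1.09)·ln[(0.0888+1.09·2.02)/(0.0888+1.09·0.586)] = 0.08147·ln(2.291/0.7273) = 0.09346 mol/dm³.
Then C_S = (C_{R0}−C_R) − C_T = 1.434 − 0.09346 = 1.341 mol/dm³.
S̃_{S/T} = C_S/C_T = 1.341/0.09346 = 14.3.

14.3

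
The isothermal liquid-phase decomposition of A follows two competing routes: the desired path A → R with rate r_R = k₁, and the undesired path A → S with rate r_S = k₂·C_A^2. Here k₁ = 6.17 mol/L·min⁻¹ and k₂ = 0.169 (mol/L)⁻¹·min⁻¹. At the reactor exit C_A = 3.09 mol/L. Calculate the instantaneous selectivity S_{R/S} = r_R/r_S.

3.82

S_{R/S} = r_R/r_S = (k₁)/(k₂·C_A^2) = (k₁/k₂)·C_A^-2.
= (6.17) / (0.169×3.090^2) = 6.170/1.614 = 3.82.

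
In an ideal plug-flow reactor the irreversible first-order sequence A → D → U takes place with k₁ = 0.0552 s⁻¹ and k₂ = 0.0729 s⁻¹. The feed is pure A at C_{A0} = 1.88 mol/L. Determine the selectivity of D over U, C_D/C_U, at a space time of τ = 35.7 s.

0.310

The intermediate concentration in a first-order A→B→C sequence is C_D = k₁C_{A0}(e^(−k₁τ) − e^(−k₂τ))/(k₂−k₁).
e^(−k₁τ) = e^(−0.0552×35.7) = e^(−1.971) = 0.1394; e^(−k₂τ) = e^(−2.603) = 0.07409.
C_D = 0.0552×1.88/(0.0729−0.0552) × (0.1394−0.07409) = 5.863×0.06528 = 0.3828 mol/L.
C_A = C_{A0}e^(−k₁τ) = 0.2620 mol/L, so C_U = C_{A0}−C_A−C_D = 1.235 mol/L; C_D/C_U = 0.310.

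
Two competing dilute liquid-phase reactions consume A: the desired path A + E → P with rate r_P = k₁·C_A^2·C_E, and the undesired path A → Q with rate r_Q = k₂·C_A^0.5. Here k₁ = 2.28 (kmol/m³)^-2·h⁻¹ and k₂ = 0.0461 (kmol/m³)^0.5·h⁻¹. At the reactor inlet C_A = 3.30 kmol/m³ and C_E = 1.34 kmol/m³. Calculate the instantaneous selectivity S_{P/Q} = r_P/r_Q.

397

S_{P/Q} = r_P/r_Q = (k₁·C_A^2·C_E)/(k₂·C_A^0.5) = (k₁/k₂)·C_A^1.5·C_E.
= (2.28×3.300^2×1.340) / (0.0461×3.300^0.5) = 33.27/0.08374 = 397.
Since the desired path is higher order in A, keeping C_A high (PFR or concentrated feed) favours P.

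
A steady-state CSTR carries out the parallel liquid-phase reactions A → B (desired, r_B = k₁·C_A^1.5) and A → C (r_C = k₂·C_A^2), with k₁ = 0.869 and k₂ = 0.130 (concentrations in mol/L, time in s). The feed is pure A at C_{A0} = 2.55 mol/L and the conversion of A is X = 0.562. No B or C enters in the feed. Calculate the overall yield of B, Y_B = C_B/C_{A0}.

0.485

Exit C_A = C_{A0}(1−X) = 2.55×0.438 = 1.117 mol/L.
In a CSTR the entire volume is at exit conditions, so r_B = 0.869×1.117^1.5 = 1.026 and r_C = 0.130×1.117^2 = 0.1622.
Fraction of consumed A going to B: r_B/(r_B+r_C) = 0.8635.
C_B = 0.8635·C_{A0}·X = 0.8635×2.55×0.562 = 1.24 mol/L; Y_B = C_B/C_{A0} = 0.485.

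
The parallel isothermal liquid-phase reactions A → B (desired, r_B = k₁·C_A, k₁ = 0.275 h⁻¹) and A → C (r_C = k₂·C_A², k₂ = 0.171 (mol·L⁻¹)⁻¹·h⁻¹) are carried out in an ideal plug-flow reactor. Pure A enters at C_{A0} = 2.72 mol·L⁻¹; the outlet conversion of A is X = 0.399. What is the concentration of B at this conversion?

C_A = C_{A0}(1−X) = 1.635 mol·L⁻¹.
Along a PFR/batch, dC_B/dC_A = −r_B/(r_B+r_C) = −k₁/(k₁+k₂·C_A).
Integrating from C_{A0} to C_A: C_B = (0.275/0.171)·ln[(0.275+0.171·2.72)/(0.275+0.171·1.63)] = 1.608·ln(0.7401/0.5545) = 0.4642 mol·L⁻¹.

0.464 mol·L⁻¹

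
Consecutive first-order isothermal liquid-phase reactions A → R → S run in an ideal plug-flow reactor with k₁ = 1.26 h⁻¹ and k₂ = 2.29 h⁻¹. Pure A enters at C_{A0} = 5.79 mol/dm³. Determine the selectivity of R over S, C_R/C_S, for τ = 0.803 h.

0.648

For first-order series with pure A initially, C_R(τ) = k₁C_{A0}/(k₂−k₁)·(e^(−k₁τ) − e^(−k₂τ)).
e^(−k₁τ) = e^(−1.26×0.803) = e^(−1.012) = 0.3636; e^(−k₂τ) = e^(−1.839) = 0.1590.
C_R = 1.26×5.79/(2.29−1.26) × (0.3636−0.1590) = 7.083×0.2046 = 1.449 mol/dm³.
C_A = C_{A0}e^(−k₁τ) = 2.105 mol/dm³, so C_S = C_{A0}−C_A−C_R = 2.236 mol/dm³; C_R/C_S = 0.648.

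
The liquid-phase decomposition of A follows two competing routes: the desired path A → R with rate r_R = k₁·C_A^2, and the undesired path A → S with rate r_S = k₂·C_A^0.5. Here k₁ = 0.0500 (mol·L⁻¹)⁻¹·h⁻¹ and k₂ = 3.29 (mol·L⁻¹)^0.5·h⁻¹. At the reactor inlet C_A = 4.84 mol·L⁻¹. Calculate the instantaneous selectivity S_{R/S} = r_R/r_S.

0.162

S_{R/S} = r_R/r_S = (k₁·C_A^2)/(k₂·C_A^0.5) = (k₁/k₂)·C_A^1.5.
= (0.0500×4.840^2) / (3.29×4.840^0.5) = 1.171/7.238 = 0.162.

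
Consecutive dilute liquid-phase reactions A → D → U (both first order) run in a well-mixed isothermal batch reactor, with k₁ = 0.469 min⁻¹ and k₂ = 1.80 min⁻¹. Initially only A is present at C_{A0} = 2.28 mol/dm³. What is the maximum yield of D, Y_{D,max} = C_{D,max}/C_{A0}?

0.162

Evaluating C_D at t_opt = ln(k₂/k₁)/(k₂−k₁) gives C_{D,max}/C_{A0} = (k₁/k₂)^[k₂/(k₂−k₁)].
= (0.469/1.80)^(1.80/(1.80−0.469)) = (0.2606)^(1.352) = 0.1622.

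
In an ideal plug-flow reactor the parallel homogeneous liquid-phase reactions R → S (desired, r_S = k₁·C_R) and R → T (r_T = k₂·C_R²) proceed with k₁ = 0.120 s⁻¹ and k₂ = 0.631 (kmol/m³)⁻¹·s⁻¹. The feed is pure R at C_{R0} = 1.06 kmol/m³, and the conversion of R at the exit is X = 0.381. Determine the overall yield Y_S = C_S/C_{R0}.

C_R = C_{R0}(1−X) = 0.6561 kmol/m³.
Along a PFR/batch, dC_S/dC_R = −r_S/(r_S+r_T) = −k₁/(k₁+k₂·C_R).
Integrating from C_{R0} to C_R: C_S = (0.120/0.631)·ln[(0.120+0.631·1.06)/(0.120+0.631·0.656)] = 0.1902·ln(0.7889/0.5340) = 0.07420 kmol/m³.
Y_S = C_S/C_{R0} = 0.07420/1.06 = 0.0700.

0.0700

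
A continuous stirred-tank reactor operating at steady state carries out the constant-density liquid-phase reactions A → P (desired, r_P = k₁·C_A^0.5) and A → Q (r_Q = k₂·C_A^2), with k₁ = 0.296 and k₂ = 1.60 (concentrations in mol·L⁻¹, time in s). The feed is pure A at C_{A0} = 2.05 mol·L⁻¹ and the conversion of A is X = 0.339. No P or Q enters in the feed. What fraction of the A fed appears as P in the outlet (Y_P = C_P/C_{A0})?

0.0356

Exit C_A = C_{A0}(1−X) = 2.05×0.661 = 1.355 mol·L⁻¹.
A CSTR operates uniformly at the exit composition, giving r_P = 0.3446 and r_Q = 2.938 (each k·C_A^n at C_A = 1.355).
Fraction of consumed A going to P: r_P/(r_P+r_Q) = 0.1050.
C_P = 0.1050·C_{A0}·X = 0.1050×2.05×0.339 = 0.0730 mol·L⁻¹; Y_P = C_P/C_{A0} = 0.0356.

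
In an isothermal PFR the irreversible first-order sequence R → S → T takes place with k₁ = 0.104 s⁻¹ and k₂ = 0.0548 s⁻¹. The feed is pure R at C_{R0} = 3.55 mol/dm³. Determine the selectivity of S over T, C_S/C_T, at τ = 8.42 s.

The intermediate concentration in a first-order A→B→C sequence is C_S = k₁C_{R0}(e^(−k₁τ) − e^(−k₂τ))/(k₂−k₁).
e^(−k₁τ) = e^(−0.104×8.42) = e^(−0.8757) = 0.4166; e^(−k₂τ) = e^(−0.4614) = 0.6304.
C_S = 0.104×3.55/(0.0548−0.104) × (0.4166−0.6304) = (-7.504)×(-0.2138) = 1.604 mol/dm³.
C_R = C_{R0}e^(−k₁τ) = 1.479 mol/dm³, so C_T = C_{R0}−C_R−C_S = 0.4667 mol/dm³; C_S/C_T = 3.44.

3.44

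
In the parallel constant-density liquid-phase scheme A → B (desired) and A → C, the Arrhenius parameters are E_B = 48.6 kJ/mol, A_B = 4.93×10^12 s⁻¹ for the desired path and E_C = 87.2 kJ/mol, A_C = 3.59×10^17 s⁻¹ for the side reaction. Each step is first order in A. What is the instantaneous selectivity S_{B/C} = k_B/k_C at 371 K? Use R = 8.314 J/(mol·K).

3.74

Since both paths have the same order in A, the concentration cancels and S_{B/C} = k_B/k_C = (A_B/A_C)·exp[(E_C−E_B)/(RT)].
(E_C−E_B)/(RT) = (87.2−48.6)×10³/(8.314×371) = 38600/3084 = 12.51.
k_B/k_C = (4.93×10^12/3.59×10^17)·exp(12.51) = 1.373×10^-5 × 2.722×10^5 = 3.74.
Since E_B < E_C, lowering the temperature improves selectivity toward B.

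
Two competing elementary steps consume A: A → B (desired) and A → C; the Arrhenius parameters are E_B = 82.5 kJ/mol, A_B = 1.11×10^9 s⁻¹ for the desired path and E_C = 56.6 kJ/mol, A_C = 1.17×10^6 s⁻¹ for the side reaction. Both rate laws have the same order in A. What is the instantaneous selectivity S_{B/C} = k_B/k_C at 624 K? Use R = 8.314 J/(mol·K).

Since both paths have the same order in A, the concentration cancels and S_{B/C} = k_B/k_C = (A_B/A_C)·exp[(E_C−E_B)/(RT)].
(E_C−E_B)/(RT) = (56.6−82.5)×10³/(8.314×624) = -25900/5188 = -4.992.
k_B/k_C = (1.11×10^9/1.17×10^6)·exp(-4.992) = 948.7 × 0.006790 = 6.44.

6.44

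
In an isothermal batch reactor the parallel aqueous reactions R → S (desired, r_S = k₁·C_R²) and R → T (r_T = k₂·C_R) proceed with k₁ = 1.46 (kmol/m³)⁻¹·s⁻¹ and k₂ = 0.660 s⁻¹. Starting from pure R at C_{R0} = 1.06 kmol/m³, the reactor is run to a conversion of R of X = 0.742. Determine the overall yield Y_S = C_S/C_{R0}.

0.429

C_R = C_{R0}(1−X) = 0.2735 kmol/m³.
Along a PFR/batch, dC_T/dC_R = −r_T/(r_S+r_T) = −k₂/(k₂+k₁·C_R).
Integrating from C_{R0} to C_R: C_T = (0.660/1.46)·ln[(0.660+1.46·1.06)/(0.660+1.46·0.273)] = 0.4521·ln(2.208/1.059) = 0.3320 kmol/m³.
Then C_S = (C_{R0}−C_R) − C_T = 0.7865 − 0.3320 = 0.4546 kmol/m³.
Y_S = C_S/C_{R0} = 0.4546/1.06 = 0.429.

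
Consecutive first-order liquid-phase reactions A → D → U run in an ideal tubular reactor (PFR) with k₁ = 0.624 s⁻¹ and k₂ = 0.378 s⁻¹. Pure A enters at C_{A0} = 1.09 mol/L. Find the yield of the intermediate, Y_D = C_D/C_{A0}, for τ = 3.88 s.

0.360

For first-order series with pure A initially, C_D(τ) = k₁C_{A0}/(k₂−k₁)·(e^(−k₁τ) − e^(−k₂τ)).
e^(−k₁τ) = e^(−0.624×3.88) = e^(−2.421) = 0.08882; e^(−k₂τ) = e^(−1.467) = 0.2307.
C_D = 0.624×1.09/(0.378−0.624) × (0.08882−0.2307) = (-2.765)×(-0.1419) = 0.3923 mol/L.
Y_D = C_D/C_{A0} = 0.3923/1.09 = 0.360.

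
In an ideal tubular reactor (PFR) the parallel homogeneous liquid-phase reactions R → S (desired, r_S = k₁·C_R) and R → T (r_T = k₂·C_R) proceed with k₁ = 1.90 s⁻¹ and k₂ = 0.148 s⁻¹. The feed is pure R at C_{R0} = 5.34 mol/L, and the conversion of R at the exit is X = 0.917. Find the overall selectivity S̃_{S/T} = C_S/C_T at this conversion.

12.8

C_R = C_{R0}(1−X) = 0.4432 mol/L.
Both paths are first order in R, so the instantaneous fraction to S is constant: dC_S/d(−C_R) = k₁/(k₁+k₂) = 0.9277.
C_S = 0.9277·(C_{R0}−C_R) = 0.9277×4.897 = 4.54 mol/L.
C_T = (C_{R0}−C_R)−C_S = 0.3539 mol/L; S̃_{S/T} = 4.543/0.3539 = 12.8.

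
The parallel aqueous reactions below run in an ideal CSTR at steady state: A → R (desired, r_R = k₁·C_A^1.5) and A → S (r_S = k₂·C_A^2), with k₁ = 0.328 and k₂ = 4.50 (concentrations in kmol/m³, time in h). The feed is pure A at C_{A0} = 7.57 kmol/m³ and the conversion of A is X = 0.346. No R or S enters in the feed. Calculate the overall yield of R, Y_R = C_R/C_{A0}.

Exit C_A = C_{A0}(1−X) = 7.57×0.654 = 4.951 kmol/m³.
In a CSTR the entire volume is at exit conditions, so r_R = 0.328×4.951^1.5 = 3.613 and r_S = 4.50×4.951^2 = 110.3.
Fraction of consumed A going to R: r_R/(r_R+r_S) = 0.03172.
C_R = 0.03172·C_{A0}·X = 0.03172×7.57×0.346 = 0.0831 kmol/m³; Y_R = C_R/C_{A0} = 0.0110.

0.0110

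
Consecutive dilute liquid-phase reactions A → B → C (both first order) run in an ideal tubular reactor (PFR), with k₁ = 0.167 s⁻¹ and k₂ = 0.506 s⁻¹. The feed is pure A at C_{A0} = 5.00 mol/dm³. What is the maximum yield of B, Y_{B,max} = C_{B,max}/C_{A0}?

0.191

At the optimum, C_{B,max}/C_{A0} = (k₁/k₂)^[k₂/(k₂−k₁)].
= (0.167/0.506)^(0.506/(0.506−0.167)) = (0.3300)^(1.493) = 0.1912.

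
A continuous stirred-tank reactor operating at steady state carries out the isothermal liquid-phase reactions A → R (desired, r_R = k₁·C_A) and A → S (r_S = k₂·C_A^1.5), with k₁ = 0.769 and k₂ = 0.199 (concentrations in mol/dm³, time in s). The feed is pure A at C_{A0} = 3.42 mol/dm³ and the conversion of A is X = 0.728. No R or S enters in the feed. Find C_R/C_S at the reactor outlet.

Exit C_A = C_{A0}(1−X) = 3.42×0.272 = 0.9302 mol/dm³.
A CSTR operates uniformly at the exit composition, giving r_R = 0.7154 and r_S = 0.1785 (each k·C_A^n at C_A = 0.9302).
Overall selectivity = C_R/C_S = r_Rτ/(r_Sτ) = r_R/r_S = 4.01.

4.01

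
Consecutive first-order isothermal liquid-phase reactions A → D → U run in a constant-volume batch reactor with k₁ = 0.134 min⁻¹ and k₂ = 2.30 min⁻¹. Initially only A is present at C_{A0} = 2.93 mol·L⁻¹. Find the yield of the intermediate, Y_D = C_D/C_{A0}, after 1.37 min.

0.0488

Solving the coupled first-order balances gives C_D(t) = [k₁/(k₂−k₁)]·C_{A0}·(e^(−k₁t) − e^(−k₂t)).
e^(−k₁t) = e^(−0.134×1.37) = e^(−0.1836) = 0.8323; e^(−k₂t) = e^(−3.151) = 0.04281.
C_D = 0.134×2.93/(2.30−0.134) × (0.8323−0.04281) = 0.1813×0.7895 = 0.1431 mol·L⁻¹.
Y_D = C_D/C_{A0} = 0.1431/2.93 = 0.0488.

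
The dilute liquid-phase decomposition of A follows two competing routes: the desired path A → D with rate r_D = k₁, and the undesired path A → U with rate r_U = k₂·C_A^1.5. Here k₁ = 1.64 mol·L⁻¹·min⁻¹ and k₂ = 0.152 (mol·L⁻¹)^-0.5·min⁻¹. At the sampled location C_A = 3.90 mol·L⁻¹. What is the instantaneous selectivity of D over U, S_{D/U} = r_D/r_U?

S_{D/U} = r_D/r_U = (k₁)/(k₂·C_A^1.5) = (k₁/k₂)·C_A^-1.5.
= (1.64) / (0.152×3.900^1.5) = 1.640/1.171 = 1.40.
The undesired path is higher order in A, so low C_A (CSTR or dilute feed) favours D.

1.40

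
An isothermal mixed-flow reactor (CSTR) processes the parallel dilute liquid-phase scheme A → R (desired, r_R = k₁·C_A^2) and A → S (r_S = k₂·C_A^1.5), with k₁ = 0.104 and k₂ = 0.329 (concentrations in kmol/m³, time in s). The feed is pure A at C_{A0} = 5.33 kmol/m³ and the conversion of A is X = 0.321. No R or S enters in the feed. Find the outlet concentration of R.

0.643 kmol/m³

Exit C_A = C_{A0}(1−X) = 5.33×0.679 = 3.619 kmol/m³.
A CSTR operates uniformly at the exit composition, giving r_R = 1.362 and r_S = 2.265 (each k·C_A^n at C_A = 3.619).
Fraction of consumed A going to R: r_R/(r_R+r_S) = 0.3755.
C_R = 0.3755·C_{A0}·X = 0.3755×5.33×0.321 = 0.643 kmol/m³.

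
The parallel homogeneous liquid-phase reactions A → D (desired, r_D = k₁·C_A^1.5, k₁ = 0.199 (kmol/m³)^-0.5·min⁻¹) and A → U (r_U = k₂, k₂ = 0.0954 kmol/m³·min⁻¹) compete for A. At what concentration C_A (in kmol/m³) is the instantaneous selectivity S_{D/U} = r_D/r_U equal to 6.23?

S_{D/U} = (k₁/k₂)·C_A^1.5 ⇒ C_A = (S·k₂/k₁)^(1/1.5).
= (6.23×0.0954/0.199)^(0.6667) = (2.987)^(0.6667) = 2.07 kmol/m³.

2.07 kmol/m³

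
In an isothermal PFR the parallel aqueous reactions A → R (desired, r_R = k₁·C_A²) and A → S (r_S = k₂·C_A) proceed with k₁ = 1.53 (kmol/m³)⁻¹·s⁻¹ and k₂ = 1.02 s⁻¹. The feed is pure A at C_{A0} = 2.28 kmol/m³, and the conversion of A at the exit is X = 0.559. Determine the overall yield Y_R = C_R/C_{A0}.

0.393

C_A = C_{A0}(1−X) = 1.005 kmol/m³.
Along a PFR/batch, dC_S/dC_A = −r_S/(r_R+r_S) = −k₂/(k₂+k₁·C_A).
Integrating from C_{A0} to C_A: C_S = (1.02/1.53)·ln[(1.02+1.53·2.28)/(1.02+1.53·1.01)] = 0.6667·ln(4.508/2.558) = 0.3777 kmol/m³.
Then C_R = (C_{A0}−C_A) − C_S = 1.275 − 0.3777 = 0.8968 kmol/m³.
Y_R = C_R/C_{A0} = 0.8968/2.28 = 0.393.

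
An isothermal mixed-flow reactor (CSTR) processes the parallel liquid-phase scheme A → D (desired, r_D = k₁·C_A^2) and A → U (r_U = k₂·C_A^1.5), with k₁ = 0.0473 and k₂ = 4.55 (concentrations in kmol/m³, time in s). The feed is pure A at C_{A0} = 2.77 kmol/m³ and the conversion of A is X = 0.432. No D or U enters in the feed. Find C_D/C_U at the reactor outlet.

0.0130

Exit C_A = C_{A0}(1−X) = 2.77×0.568 = 1.573 kmol/m³.
In a CSTR the entire volume is at exit conditions, so r_D = 0.0473×1.573^2 = 0.1171 and r_U = 4.55×1.573^1.5 = 8.980.
Overall selectivity = C_D/C_U = r_Dτ/(r_Uτ) = r_D/r_U = 0.0130.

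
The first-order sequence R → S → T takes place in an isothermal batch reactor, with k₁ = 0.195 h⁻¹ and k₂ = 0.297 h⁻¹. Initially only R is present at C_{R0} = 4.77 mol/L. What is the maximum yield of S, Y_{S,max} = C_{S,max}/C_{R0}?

0.294

Evaluating C_S at t_opt = ln(k₂/k₁)/(k₂−k₁) gives C_{S,max}/C_{R0} = (k₁/k₂)^[k₂/(k₂−k₁)].
= (0.195/0.297)^(0.297/(0.297−0.195)) = (0.6566)^(2.912) = 0.2937.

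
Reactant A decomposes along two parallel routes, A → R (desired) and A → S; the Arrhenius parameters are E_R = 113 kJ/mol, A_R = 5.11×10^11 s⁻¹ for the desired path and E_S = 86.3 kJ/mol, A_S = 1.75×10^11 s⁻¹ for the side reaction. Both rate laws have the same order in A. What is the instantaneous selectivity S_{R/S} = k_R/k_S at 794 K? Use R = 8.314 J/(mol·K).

Since both paths have the same order in A, the concentration cancels and S_{R/S} = k_R/k_S = (A_R/A_S)·exp[(E_S−E_R)/(RT)].
(E_S−E_R)/(RT) = (86.3−113)×10³/(8.314×794) = -26700/6601 = -4.045.
k_R/k_S = (5.11×10^11/1.75×10^11)·exp(-4.045) = 2.920 × 0.01752 = 0.0511.
Since E_R > E_S, raising the temperature improves selectivity toward R.

0.0511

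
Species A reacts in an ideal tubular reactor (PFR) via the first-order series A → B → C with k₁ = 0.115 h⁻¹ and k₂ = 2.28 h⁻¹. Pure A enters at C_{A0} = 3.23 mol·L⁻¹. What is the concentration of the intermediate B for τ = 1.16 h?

0.138 mol·L⁻¹

For first-order series with pure A initially, C_B(τ) = k₁C_{A0}/(k₂−k₁)·(e^(−k₁τ) − e^(−k₂τ)).
e^(−k₁τ) = e^(−0.115×1.16) = e^(−0.1334) = 0.8751; e^(−k₂τ) = e^(−2.645) = 0.07102.
C_B = 0.115×3.23/(2.28−0.115) × (0.8751−0.07102) = 0.1716×0.8041 = 0.1380 mol·L⁻¹.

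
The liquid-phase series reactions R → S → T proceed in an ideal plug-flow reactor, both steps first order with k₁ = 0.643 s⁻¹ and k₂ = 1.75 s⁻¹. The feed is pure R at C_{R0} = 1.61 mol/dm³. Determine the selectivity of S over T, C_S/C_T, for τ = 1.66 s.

0.344

Solving the coupled first-order balances gives C_S(τ) = [k₁/(k₂−k₁)]·C_{R0}·(e^(−k₁τ) − e^(−k₂τ)).
e^(−k₁τ) = e^(−0.643×1.66) = e^(−1.067) = 0.3439; e^(−k₂τ) = e^(−2.905) = 0.05475.
C_S = 0.643×1.61/(1.75−0.643) × (0.3439−0.05475) = 0.9352×0.2892 = 0.2704 mol/dm³.
C_R = C_{R0}e^(−k₁τ) = 0.5537 mol/dm³, so C_T = C_{R0}−C_R−C_S = 0.7859 mol/dm³; C_S/C_T = 0.344.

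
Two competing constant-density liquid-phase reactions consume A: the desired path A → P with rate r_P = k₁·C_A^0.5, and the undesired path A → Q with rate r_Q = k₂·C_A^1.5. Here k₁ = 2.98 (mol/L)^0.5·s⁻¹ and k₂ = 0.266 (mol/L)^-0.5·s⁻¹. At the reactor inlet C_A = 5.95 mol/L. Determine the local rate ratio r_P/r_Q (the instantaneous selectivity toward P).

1.88

S_{P/Q} = r_P/r_Q = (k₁·C_A^0.5)/(k₂·C_A^1.5) = (k₁/k₂)·C_A⁻¹.
= (2.98×5.950^0.5) / (0.266×5.950^1.5) = 7.269/3.861 = 1.88.
The undesired path is higher order in A, so low C_A (CSTR or dilute feed) favours P.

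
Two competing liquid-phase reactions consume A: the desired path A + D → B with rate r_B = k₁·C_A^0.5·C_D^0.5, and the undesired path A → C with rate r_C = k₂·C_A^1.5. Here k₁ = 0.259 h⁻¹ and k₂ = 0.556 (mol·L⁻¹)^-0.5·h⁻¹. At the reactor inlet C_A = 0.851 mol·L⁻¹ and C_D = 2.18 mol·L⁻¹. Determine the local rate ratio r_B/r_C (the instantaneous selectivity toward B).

0.808

S_{B/C} = r_B/r_C = (k₁·C_A^0.5·C_D^0.5)/(k₂·C_A^1.5) = (k₁/k₂)·C_A⁻¹·C_D^0.5.
= (0.259×0.8510^0.5×2.180^0.5) / (0.556×0.8510^1.5) = 0.3528/0.4365 = 0.808.
The undesired path is higher order in A, so low C_A (CSTR or dilute feed) favours B.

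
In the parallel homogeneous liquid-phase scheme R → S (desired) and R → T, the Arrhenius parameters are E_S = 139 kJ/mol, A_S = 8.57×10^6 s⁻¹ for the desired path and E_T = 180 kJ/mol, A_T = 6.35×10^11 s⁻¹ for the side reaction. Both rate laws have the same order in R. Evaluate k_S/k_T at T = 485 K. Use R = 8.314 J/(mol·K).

0.352

k_S/k_T = (A_S/A_T)·exp[−(E_S−E_T)/(RT)] = (A_S/A_T)·exp[(E_T−E_S)/(RT)].
(E_T−E_S)/(RT) = (180−139)×10³/(8.314×485) = 41000/4032 = 10.17.
k_S/k_T = (8.57×10^6/6.35×10^11)·exp(10.17) = 1.350×10^-5 × 26054 = 0.352.
Since E_S < E_T, lowering the temperature improves selectivity toward S.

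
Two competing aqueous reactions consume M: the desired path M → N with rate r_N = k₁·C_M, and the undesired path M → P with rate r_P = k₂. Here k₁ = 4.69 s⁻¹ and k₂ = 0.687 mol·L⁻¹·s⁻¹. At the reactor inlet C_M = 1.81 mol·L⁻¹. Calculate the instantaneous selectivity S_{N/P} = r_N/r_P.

12.4

S_{N/P} = r_N/r_P = (k₁·C_M)/(k₂) = (k₁/k₂)·C_M.
= (4.69×1.810) / (0.687) = 8.489/0.6870 = 12.4.
Since the desired path is higher order in M, keeping C_M high (PFR or concentrated feed) favours N.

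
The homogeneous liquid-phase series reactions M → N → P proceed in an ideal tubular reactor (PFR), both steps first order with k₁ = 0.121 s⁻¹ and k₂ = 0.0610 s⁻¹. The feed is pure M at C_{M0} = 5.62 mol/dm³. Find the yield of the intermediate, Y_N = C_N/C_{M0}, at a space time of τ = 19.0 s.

The intermediate concentration in a first-order A→B→C sequence is C_N = k₁C_{M0}(e^(−k₁τ) − e^(−k₂τ))/(k₂−k₁).
e^(−k₁τ) = e^(−0.121×19.0) = e^(−2.299) = 0.1004; e^(−k₂τ) = e^(−1.159) = 0.3138.
C_N = 0.121×5.62/(0.0610−0.121) × (0.1004−0.3138) = (-11.33)×(-0.2134) = 2.419 mol/dm³.
Y_N = C_N/C_{M0} = 2.419/5.62 = 0.430.

0.430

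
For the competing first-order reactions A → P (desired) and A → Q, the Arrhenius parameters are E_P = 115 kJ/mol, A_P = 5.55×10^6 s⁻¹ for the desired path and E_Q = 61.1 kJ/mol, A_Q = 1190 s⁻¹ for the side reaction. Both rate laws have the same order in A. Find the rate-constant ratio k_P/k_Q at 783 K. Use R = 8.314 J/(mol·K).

1.18

Since both paths have the same order in A, the concentration cancels and S_{P/Q} = k_P/k_Q = (A_P/A_Q)·exp[(E_Q−E_P)/(RT)].
(E_Q−E_P)/(RT) = (61.1−115)×10³/(8.314×783) = -53900/6510 = -8.280.
k_P/k_Q = (5.55×10^6/1190)·exp(-8.280) = 4664 × 2.536×10^-4 = 1.18.
Since E_P > E_Q, raising the temperature improves selectivity toward P.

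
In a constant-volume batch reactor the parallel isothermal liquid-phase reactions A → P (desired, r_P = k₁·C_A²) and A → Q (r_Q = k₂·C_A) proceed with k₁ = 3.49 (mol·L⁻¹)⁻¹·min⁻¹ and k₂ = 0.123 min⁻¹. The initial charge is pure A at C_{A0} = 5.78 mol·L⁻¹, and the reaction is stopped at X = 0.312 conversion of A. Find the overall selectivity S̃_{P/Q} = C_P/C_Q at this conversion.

C_A = C_{A0}(1−X) = 3.977 mol·L⁻¹.
Along a PFR/batch, dC_Q/dC_A = −r_Q/(r_P+r_Q) = −k₂/(k₂+k₁·C_A).
Integrating from C_{A0} to C_A: C_Q = (0.123/3.49)·ln[(0.123+3.49·5.78)/(0.123+3.49·3.98)] = 0.03524·ln(20.30/14.00) = 0.01308 mol·L⁻¹.
Then C_P = (C_{A0}−C_A) − C_Q = 1.803 − 0.01308 = 1.790 mol·L⁻¹.
S̃_{P/Q} = C_P/C_Q = 1.790/0.01308 = 137.

137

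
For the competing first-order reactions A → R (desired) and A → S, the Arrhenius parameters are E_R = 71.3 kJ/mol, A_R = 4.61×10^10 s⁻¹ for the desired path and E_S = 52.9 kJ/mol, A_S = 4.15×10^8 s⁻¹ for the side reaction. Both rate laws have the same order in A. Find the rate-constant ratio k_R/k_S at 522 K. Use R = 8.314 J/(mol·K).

With equal orders, S_{R/S} = k_R/k_S = (A_R/A_S)·exp[(E_S−E_R)/(RT)].
(E_S−E_R)/(RT) = (52.9−71.3)×10³/(8.314×522) = -18400/4340 = -4.240.
k_R/k_S = (4.61×10^10/4.15×10^8)·exp(-4.240) = 111.1 × 0.01441 = 1.60.
Since E_R > E_S, raising the temperature improves selectivity toward R.

1.60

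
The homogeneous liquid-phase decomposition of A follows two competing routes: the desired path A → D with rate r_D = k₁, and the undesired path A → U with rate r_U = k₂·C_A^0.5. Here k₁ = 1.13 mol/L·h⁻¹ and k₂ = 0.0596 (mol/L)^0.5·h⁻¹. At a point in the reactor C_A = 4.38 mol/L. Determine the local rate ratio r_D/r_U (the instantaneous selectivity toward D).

S_{D/U} = r_D/r_U = (k₁)/(k₂·C_A^0.5) = (k₁/k₂)·C_A^-0.5.
= (1.13) / (0.0596×4.380^0.5) = 1.130/0.1247 = 9.06.

9.06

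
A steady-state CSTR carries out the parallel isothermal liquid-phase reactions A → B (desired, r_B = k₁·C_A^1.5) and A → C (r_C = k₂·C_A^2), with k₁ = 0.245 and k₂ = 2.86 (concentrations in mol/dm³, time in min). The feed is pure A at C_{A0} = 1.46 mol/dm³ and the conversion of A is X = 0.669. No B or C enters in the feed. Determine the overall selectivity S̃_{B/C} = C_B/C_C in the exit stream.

0.123

Exit C_A = C_{A0}(1−X) = 1.46×0.331 = 0.4833 mol/dm³.
A CSTR operates uniformly at the exit composition, giving r_B = 0.08231 and r_C = 0.6679 (each k·C_A^n at C_A = 0.4833).
Overall selectivity = C_B/C_C = r_Bτ/(r_Cτ) = r_B/r_C = 0.123.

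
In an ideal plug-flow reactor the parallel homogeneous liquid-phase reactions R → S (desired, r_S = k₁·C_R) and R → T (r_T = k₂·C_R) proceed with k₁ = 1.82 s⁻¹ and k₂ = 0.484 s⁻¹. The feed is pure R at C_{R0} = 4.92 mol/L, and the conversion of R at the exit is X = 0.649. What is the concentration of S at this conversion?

C_R = C_{R0}(1−X) = 1.727 mol/L.
Both paths are first order in R, so the instantaneous fraction to S is constant: dC_S/d(−C_R) = k₁/(k₁+k₂) = 0.7899.
C_S = 0.7899·(C_{R0}−C_R) = 0.7899×3.193 = 2.52 mol/L.

2.52 mol/L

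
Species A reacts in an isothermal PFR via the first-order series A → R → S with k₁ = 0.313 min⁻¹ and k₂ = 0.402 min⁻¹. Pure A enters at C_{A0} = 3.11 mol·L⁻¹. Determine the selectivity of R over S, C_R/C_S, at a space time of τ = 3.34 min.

0.962

The intermediate concentration in a first-order A→B→C sequence is C_R = k₁C_{A0}(e^(−k₁τ) − e^(−k₂τ))/(k₂−k₁).
e^(−k₁τ) = e^(−0.313×3.34) = e^(−1.045) = 0.3515; e^(−k₂τ) = e^(−1.343) = 0.2611.
C_R = 0.313×3.11/(0.402−0.313) × (0.3515−0.2611) = 10.94×0.09040 = 0.9887 mol·L⁻¹.
C_A = C_{A0}e^(−k₁τ) = 1.093 mol·L⁻¹, so C_S = C_{A0}−C_A−C_R = 1.028 mol·L⁻¹; C_R/C_S = 0.962.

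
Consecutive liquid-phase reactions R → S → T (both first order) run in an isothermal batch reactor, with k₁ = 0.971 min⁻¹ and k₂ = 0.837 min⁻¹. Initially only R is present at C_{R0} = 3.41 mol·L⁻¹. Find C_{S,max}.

Evaluating C_S at t_opt = ln(k₂/k₁)/(k₂−k₁) gives C_{S,max}/C_{R0} = (k₁/k₂)^[k₂/(k₂−k₁)].
= (0.971/0.837)^(0.837/(0.837−0.971)) = (1.160)^(-6.246) = 0.3955.
C_{S,max} = 0.3955×3.41 = 1.35 mol·L⁻¹.

1.35 mol·L⁻¹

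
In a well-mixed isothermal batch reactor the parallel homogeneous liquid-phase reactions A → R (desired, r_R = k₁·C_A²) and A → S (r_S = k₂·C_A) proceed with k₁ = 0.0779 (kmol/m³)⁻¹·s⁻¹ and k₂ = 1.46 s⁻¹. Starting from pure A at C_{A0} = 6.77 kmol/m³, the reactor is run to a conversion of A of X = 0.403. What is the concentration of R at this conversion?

0.609 kmol/m³

C_A = C_{A0}(1−X) = 4.042 kmol/m³.
Along a PFR/batch, dC_S/dC_A = −r_S/(r_R+r_S) = −k₂/(k₂+k₁·C_A).
Integrating from C_{A0} to C_A: C_S = (1.46/0.0779)·ln[(1.46+0.0779·6.77)/(1.46+0.0779·4.04)] = 18.74·ln(1.987/1.775) = 2.120 kmol/m³.
Then C_R = (C_{A0}−C_A) − C_S = 2.728 − 2.120 = 0.6085 kmol/m³.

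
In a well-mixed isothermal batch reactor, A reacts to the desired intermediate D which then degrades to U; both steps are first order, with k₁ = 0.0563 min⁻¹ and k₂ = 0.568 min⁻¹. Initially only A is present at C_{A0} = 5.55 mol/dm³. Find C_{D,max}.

0.427 mol/dm³

Evaluating C_D at t_opt = ln(k₂/k₁)/(k₂−k₁) gives C_{D,max}/C_{A0} = (k₁/k₂)^[k₂/(k₂−k₁)].
= (0.0563/0.568)^(0.568/(0.568−0.0563)) = (0.09912)^(1.110) = 0.07686.
C_{D,max} = 0.07686×5.55 = 0.427 mol/dm³.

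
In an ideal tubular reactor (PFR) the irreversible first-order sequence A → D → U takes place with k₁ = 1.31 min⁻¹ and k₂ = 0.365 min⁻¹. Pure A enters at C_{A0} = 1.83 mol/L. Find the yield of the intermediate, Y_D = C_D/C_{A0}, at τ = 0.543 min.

0.456

The intermediate concentration in a first-order A→B→C sequence is C_D = k₁C_{A0}(e^(−k₁τ) − e^(−k₂τ))/(k₂−k₁).
e^(−k₁τ) = e^(−1.31×0.543) = e^(−0.7113) = 0.4910; e^(−k₂τ) = e^(−0.1982) = 0.8202.
C_D = 1.31×1.83/(0.365−1.31) × (0.4910−0.8202) = (-2.537)×(-0.3292) = 0.8352 mol/L.
Y_D = C_D/C_{A0} = 0.8352/1.83 = 0.456.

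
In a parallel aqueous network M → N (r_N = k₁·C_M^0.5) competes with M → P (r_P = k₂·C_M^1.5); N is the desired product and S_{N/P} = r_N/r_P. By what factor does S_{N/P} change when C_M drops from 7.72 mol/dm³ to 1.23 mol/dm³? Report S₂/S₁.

6.28

S_{N/P} = (k₁/k₂)·C_M⁻¹, so S₂/S₁ = (C_{M,2}/C_{M,1})⁻¹.
= 7.72/1.23 = 6.28.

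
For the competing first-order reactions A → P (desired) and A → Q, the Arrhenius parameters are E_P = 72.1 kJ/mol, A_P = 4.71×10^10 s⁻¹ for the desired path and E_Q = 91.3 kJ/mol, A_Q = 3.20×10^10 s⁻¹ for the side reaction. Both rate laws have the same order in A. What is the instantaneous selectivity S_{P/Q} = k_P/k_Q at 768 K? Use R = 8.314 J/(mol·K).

29.8

With equal orders, S_{P/Q} = k_P/k_Q = (A_P/A_Q)·exp[(E_Q−E_P)/(RT)].
(E_Q−E_P)/(RT) = (91.3−72.1)×10³/(8.314×768) = 19200/6385 = 3.007.
k_P/k_Q = (4.71×10^10/3.20×10^10)·exp(3.007) = 1.472 × 20.23 = 29.8.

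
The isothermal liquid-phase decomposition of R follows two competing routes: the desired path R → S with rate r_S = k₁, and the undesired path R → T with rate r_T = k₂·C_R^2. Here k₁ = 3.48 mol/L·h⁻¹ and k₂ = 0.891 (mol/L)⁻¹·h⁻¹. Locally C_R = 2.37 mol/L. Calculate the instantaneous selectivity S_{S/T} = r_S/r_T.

0.695

S_{S/T} = r_S/r_T = (k₁)/(k₂·C_R^2) = (k₁/k₂)·C_R^-2.
= (3.48) / (0.891×2.370^2) = 3.480/5.005 = 0.695.
The undesired path is higher order in R, so low C_R (CSTR or dilute feed) favours S.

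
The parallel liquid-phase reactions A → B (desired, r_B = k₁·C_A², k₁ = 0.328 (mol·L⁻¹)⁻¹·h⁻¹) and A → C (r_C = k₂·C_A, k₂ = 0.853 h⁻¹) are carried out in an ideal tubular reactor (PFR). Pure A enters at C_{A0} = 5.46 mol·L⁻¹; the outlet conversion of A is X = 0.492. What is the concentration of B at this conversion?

1.63 mol·L⁻¹

C_A = C_{A0}(1−X) = 2.774 mol·L⁻¹.
Along a PFR/batch, dC_C/dC_A = −r_C/(r_B+r_C) = −k₂/(k₂+k₁·C_A).
Integrating from C_{A0} to C_A: C_C = (0.853/0.328)·ln[(0.853+0.328·5.46)/(0.853+0.328·2.77)] = 2.601·ln(2.644/1.763) = 1.054 mol·L⁻¹.
Then C_B = (C_{A0}−C_A) − C_C = 2.686 − 1.054 = 1.632 mol·L⁻¹.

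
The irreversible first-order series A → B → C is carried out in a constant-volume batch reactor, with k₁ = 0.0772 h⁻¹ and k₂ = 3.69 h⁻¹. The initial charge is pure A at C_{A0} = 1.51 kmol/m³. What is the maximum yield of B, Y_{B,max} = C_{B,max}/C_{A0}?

For a first-order series the maximum intermediate yield is C_{B,max}/C_{A0} = (k₁/k₂)^[k₂/(k₂−k₁)].
= (0.0772/3.69)^(3.69/(3.69−0.0772)) = (0.02092)^(1.021) = 0.01926.

0.0193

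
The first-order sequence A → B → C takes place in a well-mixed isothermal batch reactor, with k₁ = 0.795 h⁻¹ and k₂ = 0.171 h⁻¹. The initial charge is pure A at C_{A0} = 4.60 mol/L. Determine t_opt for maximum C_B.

For first-order series the maximum of C_B occurs at t_opt = ln(k₂/k₁)/(k₂−k₁).
= ln(0.171/0.795)/(0.171−0.795) = ln(0.2151)/-0.6240 = -1.537/-0.6240 = 2.46 h.

2.46 h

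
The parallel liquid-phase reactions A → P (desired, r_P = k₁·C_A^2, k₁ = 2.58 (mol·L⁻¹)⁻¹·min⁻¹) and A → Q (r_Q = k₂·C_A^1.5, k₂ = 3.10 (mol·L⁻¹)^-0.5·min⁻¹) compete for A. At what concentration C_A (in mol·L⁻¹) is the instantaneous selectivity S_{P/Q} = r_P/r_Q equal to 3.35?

S_{P/Q} = (k₁/k₂)·C_A^0.5 ⇒ C_A = (S·k₂/k₁)^(2).
= (3.35×3.10/2.58)^(2) = (4.025)^(2) = 16.2 mol·L⁻¹.

16.2 mol·L⁻¹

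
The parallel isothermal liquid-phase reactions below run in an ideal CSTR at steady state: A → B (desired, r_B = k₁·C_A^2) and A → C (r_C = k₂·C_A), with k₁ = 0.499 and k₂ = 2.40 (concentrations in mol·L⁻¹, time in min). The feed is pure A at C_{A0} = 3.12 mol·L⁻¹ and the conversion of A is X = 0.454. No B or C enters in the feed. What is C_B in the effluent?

Exit C_A = C_{A0}(1−X) = 3.12×0.546 = 1.704 mol·L⁻¹.
A CSTR operates uniformly at the exit composition, giving r_B = 1.448 and r_C = 4.088 (each k·C_A^n at C_A = 1.704).
Fraction of consumed A going to B: r_B/(r_B+r_C) = 0.2616.
C_B = 0.2616·C_{A0}·X = 0.2616×3.12×0.454 = 0.370 mol·L⁻¹.

0.370 mol·L⁻¹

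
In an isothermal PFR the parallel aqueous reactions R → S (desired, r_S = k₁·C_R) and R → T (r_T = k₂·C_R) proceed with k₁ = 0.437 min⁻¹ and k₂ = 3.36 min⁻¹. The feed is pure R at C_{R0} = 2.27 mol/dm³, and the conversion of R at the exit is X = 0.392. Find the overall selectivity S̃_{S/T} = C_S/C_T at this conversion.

C_R = C_{R0}(1−X) = 1.380 mol/dm³.
Both paths are first order in R, so the instantaneous fraction to S is constant: dC_S/d(−C_R) = k₁/(k₁+k₂) = 0.1151.
C_S = 0.1151·(C_{R0}−C_R) = 0.1151×0.8898 = 0.102 mol/dm³.
C_T = (C_{R0}−C_R)−C_S = 0.7874 mol/dm³; S̃_{S/T} = 0.1024/0.7874 = 0.130.

0.130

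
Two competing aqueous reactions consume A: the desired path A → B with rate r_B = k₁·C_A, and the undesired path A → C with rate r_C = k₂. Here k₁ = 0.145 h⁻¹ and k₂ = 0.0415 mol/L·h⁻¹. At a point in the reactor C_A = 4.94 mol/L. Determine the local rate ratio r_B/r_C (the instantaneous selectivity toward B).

17.3

S_{B/C} = r_B/r_C = (k₁·C_A)/(k₂) = (k₁/k₂)·C_A.
= (0.145×4.940) / (0.0415) = 0.7163/0.04150 = 17.3.
Since the desired path is higher order in A, keeping C_A high (PFR or concentrated feed) favours B.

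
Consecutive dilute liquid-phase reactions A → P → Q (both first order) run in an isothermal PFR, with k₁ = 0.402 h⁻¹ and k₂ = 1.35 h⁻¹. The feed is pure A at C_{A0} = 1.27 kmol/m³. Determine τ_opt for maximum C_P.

Setting dC_P/dτ = 0 gives τ_opt = ln(k₂/k₁)/(k₂−k₁).
= ln(1.35/0.402)/(1.35−0.402) = ln(3.358)/0.9480 = 1.211/0.9480 = 1.28 h.

1.28 h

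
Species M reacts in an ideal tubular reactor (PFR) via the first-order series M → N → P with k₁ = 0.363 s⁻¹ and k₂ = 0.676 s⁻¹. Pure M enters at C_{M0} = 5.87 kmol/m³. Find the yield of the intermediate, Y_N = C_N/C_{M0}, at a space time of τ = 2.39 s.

0.257

The intermediate concentration in a first-order A→B→C sequence is C_N = k₁C_{M0}(e^(−k₁τ) − e^(−k₂τ))/(k₂−k₁).
e^(−k₁τ) = e^(−0.363×2.39) = e^(−0.8676) = 0.4200; e^(−k₂τ) = e^(−1.616) = 0.1988.
C_N = 0.363×5.87/(0.676−0.363) × (0.4200−0.1988) = 6.808×0.2212 = 1.506 kmol/m³.
Y_N = C_N/C_{M0} = 1.506/5.87 = 0.257.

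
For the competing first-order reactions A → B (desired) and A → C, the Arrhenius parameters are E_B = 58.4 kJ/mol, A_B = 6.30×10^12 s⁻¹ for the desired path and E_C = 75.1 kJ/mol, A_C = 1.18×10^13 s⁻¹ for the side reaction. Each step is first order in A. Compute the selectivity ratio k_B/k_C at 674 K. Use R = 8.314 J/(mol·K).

Since both paths have the same order in A, the concentration cancels and S_{B/C} = k_B/k_C = (A_B/A_C)·exp[(E_C−E_B)/(RT)].
(E_C−E_B)/(RT) = (75.1−58.4)×10³/(8.314×674) = 16700/5604 = 2.980.
k_B/k_C = (6.30×10^12/1.18×10^13)·exp(2.980) = 0.5339 × 19.69 = 10.5.

10.5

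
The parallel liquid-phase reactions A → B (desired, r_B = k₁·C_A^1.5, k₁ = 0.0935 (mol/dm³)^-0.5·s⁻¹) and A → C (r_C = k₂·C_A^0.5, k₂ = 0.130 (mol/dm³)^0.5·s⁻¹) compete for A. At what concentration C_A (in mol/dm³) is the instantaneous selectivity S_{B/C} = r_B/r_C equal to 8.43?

11.7 mol/dm³

S_{B/C} = (k₁/k₂)·C_A ⇒ C_A = S·k₂/k₁.
= 8.43×0.130/0.0935 = 11.7 mol/dm³.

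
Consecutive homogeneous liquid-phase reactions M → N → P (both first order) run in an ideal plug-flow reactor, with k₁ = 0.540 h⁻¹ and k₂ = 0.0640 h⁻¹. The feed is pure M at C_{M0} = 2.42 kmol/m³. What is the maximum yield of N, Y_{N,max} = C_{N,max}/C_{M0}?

0.751

At the optimum, C_{N,max}/C_{M0} = (k₁/k₂)^[k₂/(k₂−k₁)].
= (0.540/0.0640)^(0.0640/(0.0640−0.540)) = (8.438)^(-0.1345) = 0.7507.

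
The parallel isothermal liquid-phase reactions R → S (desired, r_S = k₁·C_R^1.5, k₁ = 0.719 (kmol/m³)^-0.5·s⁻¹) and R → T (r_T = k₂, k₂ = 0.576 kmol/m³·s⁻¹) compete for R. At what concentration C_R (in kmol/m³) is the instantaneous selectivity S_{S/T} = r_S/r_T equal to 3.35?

1.93 kmol/m³

S_{S/T} = (k₁/k₂)·C_R^1.5 ⇒ C_R = (S·k₂/k₁)^(1/1.5).
= (3.35×0.576/0.719)^(0.6667) = (2.684)^(0.6667) = 1.93 kmol/m³.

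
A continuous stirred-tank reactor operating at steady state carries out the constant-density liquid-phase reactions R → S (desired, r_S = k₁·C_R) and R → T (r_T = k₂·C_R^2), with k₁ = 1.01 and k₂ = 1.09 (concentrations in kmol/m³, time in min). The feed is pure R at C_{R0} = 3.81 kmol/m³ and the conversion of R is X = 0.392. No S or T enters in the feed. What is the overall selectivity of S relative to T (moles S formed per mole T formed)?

Exit C_R = C_{R0}(1−X) = 3.81×0.608 = 2.316 kmol/m³.
In a CSTR the entire volume is at exit conditions, so r_S = 1.01×2.316 = 2.340 and r_T = 1.09×2.316^2 = 5.849.
Overall selectivity = C_S/C_T = r_Sτ/(r_Tτ) = r_S/r_T = 0.400.

0.400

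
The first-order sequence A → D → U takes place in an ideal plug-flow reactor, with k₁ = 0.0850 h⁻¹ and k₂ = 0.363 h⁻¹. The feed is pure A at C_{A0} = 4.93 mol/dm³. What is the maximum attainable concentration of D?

0.741 mol/dm³

At the optimum, C_{D,max}/C_{A0} = (k₁/k₂)^[k₂/(k₂−k₁)].
= (0.0850/0.363)^(0.363/(0.363−0.0850)) = (0.2342)^(1.306) = 0.1502.
C_{D,max} = 0.1502×4.93 = 0.741 mol/dm³.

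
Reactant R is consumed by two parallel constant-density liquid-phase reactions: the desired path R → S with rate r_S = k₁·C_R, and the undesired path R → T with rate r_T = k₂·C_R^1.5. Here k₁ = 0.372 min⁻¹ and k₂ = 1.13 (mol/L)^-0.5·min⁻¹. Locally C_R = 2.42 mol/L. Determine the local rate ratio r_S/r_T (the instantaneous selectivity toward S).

S_{S/T} = r_S/r_T = (k₁·C_R)/(k₂·C_R^1.5) = (k₁/k₂)·C_R^-0.5.
= (0.372×2.420) / (1.13×2.420^1.5) = 0.9002/4.254 = 0.212.
The undesired path is higher order in R, so low C_R (CSTR or dilute feed) favours S.

0.212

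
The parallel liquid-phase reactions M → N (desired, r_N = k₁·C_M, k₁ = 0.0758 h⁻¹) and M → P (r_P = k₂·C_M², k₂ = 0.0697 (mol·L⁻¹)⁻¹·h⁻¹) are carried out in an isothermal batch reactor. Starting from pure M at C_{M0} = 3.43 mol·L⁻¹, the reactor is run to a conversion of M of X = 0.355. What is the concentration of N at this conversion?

0.342 mol·L⁻¹

C_M = C_{M0}(1−X) = 2.212 mol·L⁻¹.
Along a PFR/batch, dC_N/dC_M = −r_N/(r_N+r_P) = −k₁/(k₁+k₂·C_M).
Integrating from C_{M0} to C_M: C_N = (0.0758/0.0697)·ln[(0.0758+0.0697·3.43)/(0.0758+0.0697·2.21)] = 1.088·ln(0.3149/0.2300) = 0.3416 mol·L⁻¹.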